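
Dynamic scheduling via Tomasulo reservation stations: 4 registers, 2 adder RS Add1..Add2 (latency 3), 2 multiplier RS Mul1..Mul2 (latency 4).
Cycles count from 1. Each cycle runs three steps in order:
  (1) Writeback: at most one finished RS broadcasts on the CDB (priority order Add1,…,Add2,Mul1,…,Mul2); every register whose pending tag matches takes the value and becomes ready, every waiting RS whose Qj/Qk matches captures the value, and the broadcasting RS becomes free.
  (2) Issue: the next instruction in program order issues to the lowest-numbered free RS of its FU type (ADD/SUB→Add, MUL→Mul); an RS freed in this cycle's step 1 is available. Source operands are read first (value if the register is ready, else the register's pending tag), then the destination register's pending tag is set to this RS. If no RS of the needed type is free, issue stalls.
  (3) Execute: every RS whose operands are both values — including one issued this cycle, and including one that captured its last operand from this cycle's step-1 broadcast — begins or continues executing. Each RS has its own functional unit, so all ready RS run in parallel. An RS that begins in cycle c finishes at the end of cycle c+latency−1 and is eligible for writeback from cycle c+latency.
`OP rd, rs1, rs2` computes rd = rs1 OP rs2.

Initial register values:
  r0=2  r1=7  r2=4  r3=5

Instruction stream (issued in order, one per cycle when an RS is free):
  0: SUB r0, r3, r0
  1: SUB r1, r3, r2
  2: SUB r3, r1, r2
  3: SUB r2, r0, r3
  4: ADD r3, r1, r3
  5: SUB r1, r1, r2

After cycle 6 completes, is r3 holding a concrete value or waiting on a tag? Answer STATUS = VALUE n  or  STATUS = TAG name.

STATUS = TAG Add1

cycle 1: issue SUB r0<-Add1 // r0:Add1,r1:7,r2:4,r3:5
cycle 2: issue SUB r1<-Add2 // r0:Add1,r1:Add2,r2:4,r3:5
cycle 3: stall // r0:Add1,r1:Add2,r2:4,r3:5
cycle 4: CDB Add1=3; issue SUB r3<-Add1 // r0:3,r1:Add2,r2:4,r3:Add1
cycle 5: CDB Add2=1; issue SUB r2<-Add2 // r0:3,r1:1,r2:Add2,r3:Add1
cycle 6: stall // r0:3,r1:1,r2:Add2,r3:Add1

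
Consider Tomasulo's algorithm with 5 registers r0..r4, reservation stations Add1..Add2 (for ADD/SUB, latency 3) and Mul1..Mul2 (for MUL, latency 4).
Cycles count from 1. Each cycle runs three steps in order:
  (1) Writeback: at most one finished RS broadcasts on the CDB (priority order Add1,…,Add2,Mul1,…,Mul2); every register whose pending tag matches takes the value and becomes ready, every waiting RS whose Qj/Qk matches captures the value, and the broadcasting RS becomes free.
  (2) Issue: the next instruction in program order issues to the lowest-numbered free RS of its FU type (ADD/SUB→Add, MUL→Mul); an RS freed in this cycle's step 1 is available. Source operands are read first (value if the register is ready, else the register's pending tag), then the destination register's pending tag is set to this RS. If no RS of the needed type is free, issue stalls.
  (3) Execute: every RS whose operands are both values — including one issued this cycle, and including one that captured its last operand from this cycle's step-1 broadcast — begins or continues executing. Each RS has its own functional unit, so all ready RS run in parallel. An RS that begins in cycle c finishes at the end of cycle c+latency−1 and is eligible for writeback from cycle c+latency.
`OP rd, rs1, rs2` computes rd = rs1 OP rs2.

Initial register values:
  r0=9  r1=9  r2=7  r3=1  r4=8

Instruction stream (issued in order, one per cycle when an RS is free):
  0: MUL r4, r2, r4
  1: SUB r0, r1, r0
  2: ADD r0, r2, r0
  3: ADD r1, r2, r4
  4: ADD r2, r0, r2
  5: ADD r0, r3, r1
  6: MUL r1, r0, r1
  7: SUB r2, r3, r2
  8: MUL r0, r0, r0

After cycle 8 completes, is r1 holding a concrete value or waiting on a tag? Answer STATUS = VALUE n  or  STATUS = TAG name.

STATUS = TAG Add1

cycle 1: issue MUL r4<-Mul1 // r0:9,r1:9,r2:7,r3:1,r4:Mul1
cycle 2: issue SUB r0<-Add1 // r0:Add1,r1:9,r2:7,r3:1,r4:Mul1
cycle 3: issue ADD r0<-Add2 // r0:Add2,r1:9,r2:7,r3:1,r4:Mul1
cycle 4: stall // r0:Add2,r1:9,r2:7,r3:1,r4:Mul1
cycle 5: CDB Add1=0; issue ADD r1<-Add1 // r0:Add2,r1:Add1,r2:7,r3:1,r4:Mul1
cycle 6: CDB Mul1=56; stall // r0:Add2,r1:Add1,r2:7,r3:1,r4:56
cycle 7: stall // r0:Add2,r1:Add1,r2:7,r3:1,r4:56
cycle 8: CDB Add2=7; issue ADD r2<-Add2 // r0:7,r1:Add1,r2:Add2,r3:1,r4:56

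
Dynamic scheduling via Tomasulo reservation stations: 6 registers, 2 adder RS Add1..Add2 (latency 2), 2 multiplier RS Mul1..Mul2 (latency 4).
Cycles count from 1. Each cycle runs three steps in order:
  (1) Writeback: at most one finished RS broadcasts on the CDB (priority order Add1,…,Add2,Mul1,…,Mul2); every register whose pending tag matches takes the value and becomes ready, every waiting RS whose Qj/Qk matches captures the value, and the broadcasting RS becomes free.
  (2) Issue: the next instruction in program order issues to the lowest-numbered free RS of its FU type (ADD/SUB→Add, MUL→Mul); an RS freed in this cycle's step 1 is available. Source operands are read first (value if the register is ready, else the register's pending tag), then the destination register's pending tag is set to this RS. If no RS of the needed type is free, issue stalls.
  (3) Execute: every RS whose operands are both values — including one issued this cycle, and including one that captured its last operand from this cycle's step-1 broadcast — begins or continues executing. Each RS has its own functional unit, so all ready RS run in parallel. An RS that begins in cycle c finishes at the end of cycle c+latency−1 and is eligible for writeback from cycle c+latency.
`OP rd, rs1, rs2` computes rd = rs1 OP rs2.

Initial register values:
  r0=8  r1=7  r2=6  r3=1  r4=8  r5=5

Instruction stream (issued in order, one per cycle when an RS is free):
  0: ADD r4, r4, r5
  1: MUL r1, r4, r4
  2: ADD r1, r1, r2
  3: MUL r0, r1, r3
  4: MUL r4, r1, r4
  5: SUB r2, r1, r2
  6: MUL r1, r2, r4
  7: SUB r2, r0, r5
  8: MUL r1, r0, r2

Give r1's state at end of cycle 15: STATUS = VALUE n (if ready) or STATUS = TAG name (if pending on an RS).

c1: issue ADD r4<-Add1 | r0:8,r1:7,r2:6,r3:1,r4:Add1,r5:5
c2: issue MUL r1<-Mul1 | r0:8,r1:Mul1,r2:6,r3:1,r4:Add1,r5:5
c3: CDB Add1=13; issue ADD r1<-Add1 | r0:8,r1:Add1,r2:6,r3:1,r4:13,r5:5
c4: issue MUL r0<-Mul2 | r0:Mul2,r1:Add1,r2:6,r3:1,r4:13,r5:5
c5: stall | r0:Mul2,r1:Add1,r2:6,r3:1,r4:13,r5:5
c6: stall | r0:Mul2,r1:Add1,r2:6,r3:1,r4:13,r5:5
c7: CDB Mul1=169; issue MUL r4<-Mul1 | r0:Mul2,r1:Add1,r2:6,r3:1,r4:Mul1,r5:5
c8: issue SUB r2<-Add2 | r0:Mul2,r1:Add1,r2:Add2,r3:1,r4:Mul1,r5:5
c9: CDB Add1=175; stall | r0:Mul2,r1:175,r2:Add2,r3:1,r4:Mul1,r5:5
c10: stall | r0:Mul2,r1:175,r2:Add2,r3:1,r4:Mul1,r5:5
c11: CDB Add2=169; stall | r0:Mul2,r1:175,r2:169,r3:1,r4:Mul1,r5:5
c12: stall | r0:Mul2,r1:175,r2:169,r3:1,r4:Mul1,r5:5
c13: CDB Mul1=2275; issue MUL r1<-Mul1 | r0:Mul2,r1:Mul1,r2:169,r3:1,r4:2275,r5:5
c14: CDB Mul2=175; issue SUB r2<-Add1 | r0:175,r1:Mul1,r2:Add1,r3:1,r4:2275,r5:5
c15: issue MUL r1<-Mul2 | r0:175,r1:Mul2,r2:Add1,r3:1,r4:2275,r5:5

STATUS = TAG Mul2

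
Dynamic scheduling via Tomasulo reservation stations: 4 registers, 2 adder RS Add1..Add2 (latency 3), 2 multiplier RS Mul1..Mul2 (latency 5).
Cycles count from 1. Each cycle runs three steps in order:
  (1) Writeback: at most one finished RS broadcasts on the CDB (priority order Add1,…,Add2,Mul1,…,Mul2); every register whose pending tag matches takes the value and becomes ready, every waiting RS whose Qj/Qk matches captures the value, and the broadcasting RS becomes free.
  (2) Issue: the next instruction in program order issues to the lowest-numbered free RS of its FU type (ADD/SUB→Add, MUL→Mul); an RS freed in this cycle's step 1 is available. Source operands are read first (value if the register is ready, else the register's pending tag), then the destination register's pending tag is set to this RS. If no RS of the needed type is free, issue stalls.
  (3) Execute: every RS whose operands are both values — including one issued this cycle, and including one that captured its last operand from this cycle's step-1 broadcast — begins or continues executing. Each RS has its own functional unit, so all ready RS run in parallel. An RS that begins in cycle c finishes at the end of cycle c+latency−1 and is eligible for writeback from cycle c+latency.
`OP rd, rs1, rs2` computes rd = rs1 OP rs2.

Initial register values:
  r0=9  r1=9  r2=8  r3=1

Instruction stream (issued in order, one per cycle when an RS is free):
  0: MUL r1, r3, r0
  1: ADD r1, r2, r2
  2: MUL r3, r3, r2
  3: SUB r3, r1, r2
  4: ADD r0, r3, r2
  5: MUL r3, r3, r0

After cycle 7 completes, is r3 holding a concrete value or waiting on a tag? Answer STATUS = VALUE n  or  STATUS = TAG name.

STATUS = TAG Mul1

  c1: issue MUL r1<-Mul1  regs: r0:9,r1:Mul1,r2:8,r3:1
  c2: issue ADD r1<-Add1  regs: r0:9,r1:Add1,r2:8,r3:1
  c3: issue MUL r3<-Mul2  regs: r0:9,r1:Add1,r2:8,r3:Mul2
  c4: issue SUB r3<-Add2  regs: r0:9,r1:Add1,r2:8,r3:Add2
  c5: CDB Add1=16; issue ADD r0<-Add1  regs: r0:Add1,r1:16,r2:8,r3:Add2
  c6: CDB Mul1=9; issue MUL r3<-Mul1  regs: r0:Add1,r1:16,r2:8,r3:Mul1
  c7: -  regs: r0:Add1,r1:16,r2:8,r3:Mul1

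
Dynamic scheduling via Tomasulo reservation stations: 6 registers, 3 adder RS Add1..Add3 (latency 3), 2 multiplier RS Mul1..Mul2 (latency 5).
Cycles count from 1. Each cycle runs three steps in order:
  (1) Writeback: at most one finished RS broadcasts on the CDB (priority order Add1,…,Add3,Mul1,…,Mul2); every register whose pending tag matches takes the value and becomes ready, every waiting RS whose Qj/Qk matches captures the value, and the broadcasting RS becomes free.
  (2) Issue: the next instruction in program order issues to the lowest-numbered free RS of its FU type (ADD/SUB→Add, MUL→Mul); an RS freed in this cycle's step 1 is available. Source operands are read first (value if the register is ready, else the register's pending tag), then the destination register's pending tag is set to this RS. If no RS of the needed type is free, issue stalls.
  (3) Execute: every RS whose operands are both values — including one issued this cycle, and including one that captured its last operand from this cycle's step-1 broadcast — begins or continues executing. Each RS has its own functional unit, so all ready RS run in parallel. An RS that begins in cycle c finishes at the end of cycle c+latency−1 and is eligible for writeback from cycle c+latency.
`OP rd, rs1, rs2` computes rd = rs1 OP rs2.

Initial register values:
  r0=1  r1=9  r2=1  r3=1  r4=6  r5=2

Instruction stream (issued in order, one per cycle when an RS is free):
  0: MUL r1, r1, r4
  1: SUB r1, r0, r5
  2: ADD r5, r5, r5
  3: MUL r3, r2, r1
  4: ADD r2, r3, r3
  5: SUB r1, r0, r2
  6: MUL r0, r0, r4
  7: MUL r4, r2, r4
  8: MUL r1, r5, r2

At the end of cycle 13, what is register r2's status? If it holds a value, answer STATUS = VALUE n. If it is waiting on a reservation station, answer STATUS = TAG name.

STATUS = VALUE -2

c1: issue MUL r1<-Mul1 | r0:1,r1:Mul1,r2:1,r3:1,r4:6,r5:2
c2: issue SUB r1<-Add1 | r0:1,r1:Add1,r2:1,r3:1,r4:6,r5:2
c3: issue ADD r5<-Add2 | r0:1,r1:Add1,r2:1,r3:1,r4:6,r5:Add2
c4: issue MUL r3<-Mul2 | r0:1,r1:Add1,r2:1,r3:Mul2,r4:6,r5:Add2
c5: CDB Add1=-1; issue ADD r2<-Add1 | r0:1,r1:-1,r2:Add1,r3:Mul2,r4:6,r5:Add2
c6: CDB Add2=4; issue SUB r1<-Add2 | r0:1,r1:Add2,r2:Add1,r3:Mul2,r4:6,r5:4
c7: CDB Mul1=54; issue MUL r0<-Mul1 | r0:Mul1,r1:Add2,r2:Add1,r3:Mul2,r4:6,r5:4
c8: stall | r0:Mul1,r1:Add2,r2:Add1,r3:Mul2,r4:6,r5:4
c9: stall | r0:Mul1,r1:Add2,r2:Add1,r3:Mul2,r4:6,r5:4
c10: CDB Mul2=-1; issue MUL r4<-Mul2 | r0:Mul1,r1:Add2,r2:Add1,r3:-1,r4:Mul2,r5:4
c11: stall | r0:Mul1,r1:Add2,r2:Add1,r3:-1,r4:Mul2,r5:4
c12: CDB Mul1=6; issue MUL r1<-Mul1 | r0:6,r1:Mul1,r2:Add1,r3:-1,r4:Mul2,r5:4
c13: CDB Add1=-2 | r0:6,r1:Mul1,r2:-2,r3:-1,r4:Mul2,r5:4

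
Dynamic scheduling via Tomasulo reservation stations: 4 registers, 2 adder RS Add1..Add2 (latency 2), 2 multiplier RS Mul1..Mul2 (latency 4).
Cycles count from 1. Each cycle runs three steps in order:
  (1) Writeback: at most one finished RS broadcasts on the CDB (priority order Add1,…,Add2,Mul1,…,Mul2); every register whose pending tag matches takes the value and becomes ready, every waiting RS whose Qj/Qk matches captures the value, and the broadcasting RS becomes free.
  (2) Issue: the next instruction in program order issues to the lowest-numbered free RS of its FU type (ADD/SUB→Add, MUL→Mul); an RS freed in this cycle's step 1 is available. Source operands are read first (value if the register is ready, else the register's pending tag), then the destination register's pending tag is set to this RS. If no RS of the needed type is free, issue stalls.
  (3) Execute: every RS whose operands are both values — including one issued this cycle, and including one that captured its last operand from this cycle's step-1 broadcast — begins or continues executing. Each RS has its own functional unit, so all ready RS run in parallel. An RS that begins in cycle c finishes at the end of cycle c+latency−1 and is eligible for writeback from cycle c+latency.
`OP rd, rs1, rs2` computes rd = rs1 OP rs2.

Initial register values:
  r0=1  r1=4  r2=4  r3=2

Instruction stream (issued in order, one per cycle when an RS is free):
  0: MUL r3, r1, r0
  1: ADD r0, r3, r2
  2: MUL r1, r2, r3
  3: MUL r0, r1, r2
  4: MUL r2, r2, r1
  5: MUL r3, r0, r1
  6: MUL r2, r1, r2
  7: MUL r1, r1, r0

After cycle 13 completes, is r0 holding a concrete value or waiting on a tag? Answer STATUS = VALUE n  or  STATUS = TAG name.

STATUS = VALUE 64

c1: issue MUL r3<-Mul1 | r0:1,r1:4,r2:4,r3:Mul1
c2: issue ADD r0<-Add1 | r0:Add1,r1:4,r2:4,r3:Mul1
c3: issue MUL r1<-Mul2 | r0:Add1,r1:Mul2,r2:4,r3:Mul1
c4: stall | r0:Add1,r1:Mul2,r2:4,r3:Mul1
c5: CDB Mul1=4; issue MUL r0<-Mul1 | r0:Mul1,r1:Mul2,r2:4,r3:4
c6: stall | r0:Mul1,r1:Mul2,r2:4,r3:4
c7: CDB Add1=8; stall | r0:Mul1,r1:Mul2,r2:4,r3:4
c8: stall | r0:Mul1,r1:Mul2,r2:4,r3:4
c9: CDB Mul2=16; issue MUL r2<-Mul2 | r0:Mul1,r1:16,r2:Mul2,r3:4
c10: stall | r0:Mul1,r1:16,r2:Mul2,r3:4
c11: stall | r0:Mul1,r1:16,r2:Mul2,r3:4
c12: stall | r0:Mul1,r1:16,r2:Mul2,r3:4
c13: CDB Mul1=64; issue MUL r3<-Mul1 | r0:64,r1:16,r2:Mul2,r3:Mul1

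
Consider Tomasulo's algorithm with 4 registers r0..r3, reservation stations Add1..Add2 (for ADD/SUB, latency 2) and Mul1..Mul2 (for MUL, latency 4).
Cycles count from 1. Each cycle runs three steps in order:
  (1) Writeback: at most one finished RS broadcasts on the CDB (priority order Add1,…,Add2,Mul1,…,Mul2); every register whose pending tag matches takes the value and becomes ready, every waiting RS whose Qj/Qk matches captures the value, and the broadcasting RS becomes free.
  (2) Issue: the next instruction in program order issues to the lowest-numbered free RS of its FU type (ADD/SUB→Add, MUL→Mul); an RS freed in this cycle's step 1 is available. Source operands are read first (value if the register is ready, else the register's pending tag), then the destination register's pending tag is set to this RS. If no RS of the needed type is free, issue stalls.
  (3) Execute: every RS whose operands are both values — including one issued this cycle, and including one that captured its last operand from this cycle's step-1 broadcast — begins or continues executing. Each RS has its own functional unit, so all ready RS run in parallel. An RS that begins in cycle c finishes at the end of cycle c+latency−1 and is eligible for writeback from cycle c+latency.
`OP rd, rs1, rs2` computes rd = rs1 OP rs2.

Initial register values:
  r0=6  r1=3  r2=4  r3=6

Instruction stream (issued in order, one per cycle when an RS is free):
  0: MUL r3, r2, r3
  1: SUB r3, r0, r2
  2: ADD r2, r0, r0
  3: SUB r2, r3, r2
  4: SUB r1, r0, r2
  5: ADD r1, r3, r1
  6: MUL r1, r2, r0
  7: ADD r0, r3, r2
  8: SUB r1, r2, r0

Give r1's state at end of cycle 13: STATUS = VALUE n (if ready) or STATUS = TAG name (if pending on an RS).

c1: issue MUL r3<-Mul1 | r0:6,r1:3,r2:4,r3:Mul1
c2: issue SUB r3<-Add1 | r0:6,r1:3,r2:4,r3:Add1
c3: issue ADD r2<-Add2 | r0:6,r1:3,r2:Add2,r3:Add1
c4: CDB Add1=2; issue SUB r2<-Add1 | r0:6,r1:3,r2:Add1,r3:2
c5: CDB Add2=12; issue SUB r1<-Add2 | r0:6,r1:Add2,r2:Add1,r3:2
c6: CDB Mul1=24; stall | r0:6,r1:Add2,r2:Add1,r3:2
c7: CDB Add1=-10; issue ADD r1<-Add1 | r0:6,r1:Add1,r2:-10,r3:2
c8: issue MUL r1<-Mul1 | r0:6,r1:Mul1,r2:-10,r3:2
c9: CDB Add2=16; issue ADD r0<-Add2 | r0:Add2,r1:Mul1,r2:-10,r3:2
c10: stall | r0:Add2,r1:Mul1,r2:-10,r3:2
c11: CDB Add1=18; issue SUB r1<-Add1 | r0:Add2,r1:Add1,r2:-10,r3:2
c12: CDB Add2=-8 | r0:-8,r1:Add1,r2:-10,r3:2
c13: CDB Mul1=-60 | r0:-8,r1:Add1,r2:-10,r3:2

STATUS = TAG Add1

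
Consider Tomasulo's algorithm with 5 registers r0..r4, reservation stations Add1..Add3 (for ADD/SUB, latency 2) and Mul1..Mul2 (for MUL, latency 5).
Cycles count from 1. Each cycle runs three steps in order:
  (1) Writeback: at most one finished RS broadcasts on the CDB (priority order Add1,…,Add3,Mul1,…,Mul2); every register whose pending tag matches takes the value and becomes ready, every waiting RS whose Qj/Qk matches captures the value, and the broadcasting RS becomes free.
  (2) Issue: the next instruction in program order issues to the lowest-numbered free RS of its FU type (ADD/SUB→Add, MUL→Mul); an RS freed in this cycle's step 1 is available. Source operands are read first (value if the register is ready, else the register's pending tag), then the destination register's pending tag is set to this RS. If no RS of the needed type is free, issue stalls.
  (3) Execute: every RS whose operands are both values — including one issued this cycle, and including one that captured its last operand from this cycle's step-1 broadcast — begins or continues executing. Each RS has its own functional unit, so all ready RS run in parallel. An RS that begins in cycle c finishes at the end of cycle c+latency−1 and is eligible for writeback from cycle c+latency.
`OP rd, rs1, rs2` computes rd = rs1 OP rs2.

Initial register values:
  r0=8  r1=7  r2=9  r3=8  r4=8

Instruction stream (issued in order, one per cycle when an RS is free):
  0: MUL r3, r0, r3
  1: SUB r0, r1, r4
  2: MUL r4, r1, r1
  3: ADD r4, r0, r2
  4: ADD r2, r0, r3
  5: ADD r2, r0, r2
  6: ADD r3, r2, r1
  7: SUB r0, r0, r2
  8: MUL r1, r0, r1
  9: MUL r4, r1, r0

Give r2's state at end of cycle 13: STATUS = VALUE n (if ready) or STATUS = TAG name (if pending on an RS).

  c1: issue MUL r3<-Mul1  regs: r0:8,r1:7,r2:9,r3:Mul1,r4:8
  c2: issue SUB r0<-Add1  regs: r0:Add1,r1:7,r2:9,r3:Mul1,r4:8
  c3: issue MUL r4<-Mul2  regs: r0:Add1,r1:7,r2:9,r3:Mul1,r4:Mul2
  c4: CDB Add1=-1; issue ADD r4<-Add1  regs: r0:-1,r1:7,r2:9,r3:Mul1,r4:Add1
  c5: issue ADD r2<-Add2  regs: r0:-1,r1:7,r2:Add2,r3:Mul1,r4:Add1
  c6: CDB Add1=8; issue ADD r2<-Add1  regs: r0:-1,r1:7,r2:Add1,r3:Mul1,r4:8
  c7: CDB Mul1=64; issue ADD r3<-Add3  regs: r0:-1,r1:7,r2:Add1,r3:Add3,r4:8
  c8: CDB Mul2=49; stall  regs: r0:-1,r1:7,r2:Add1,r3:Add3,r4:8
  c9: CDB Add2=63; issue SUB r0<-Add2  regs: r0:Add2,r1:7,r2:Add1,r3:Add3,r4:8
  c10: issue MUL r1<-Mul1  regs: r0:Add2,r1:Mul1,r2:Add1,r3:Add3,r4:8
  c11: CDB Add1=62; issue MUL r4<-Mul2  regs: r0:Add2,r1:Mul1,r2:62,r3:Add3,r4:Mul2
  c12: -  regs: r0:Add2,r1:Mul1,r2:62,r3:Add3,r4:Mul2
  c13: CDB Add2=-63  regs: r0:-63,r1:Mul1,r2:62,r3:Add3,r4:Mul2

STATUS = VALUE 62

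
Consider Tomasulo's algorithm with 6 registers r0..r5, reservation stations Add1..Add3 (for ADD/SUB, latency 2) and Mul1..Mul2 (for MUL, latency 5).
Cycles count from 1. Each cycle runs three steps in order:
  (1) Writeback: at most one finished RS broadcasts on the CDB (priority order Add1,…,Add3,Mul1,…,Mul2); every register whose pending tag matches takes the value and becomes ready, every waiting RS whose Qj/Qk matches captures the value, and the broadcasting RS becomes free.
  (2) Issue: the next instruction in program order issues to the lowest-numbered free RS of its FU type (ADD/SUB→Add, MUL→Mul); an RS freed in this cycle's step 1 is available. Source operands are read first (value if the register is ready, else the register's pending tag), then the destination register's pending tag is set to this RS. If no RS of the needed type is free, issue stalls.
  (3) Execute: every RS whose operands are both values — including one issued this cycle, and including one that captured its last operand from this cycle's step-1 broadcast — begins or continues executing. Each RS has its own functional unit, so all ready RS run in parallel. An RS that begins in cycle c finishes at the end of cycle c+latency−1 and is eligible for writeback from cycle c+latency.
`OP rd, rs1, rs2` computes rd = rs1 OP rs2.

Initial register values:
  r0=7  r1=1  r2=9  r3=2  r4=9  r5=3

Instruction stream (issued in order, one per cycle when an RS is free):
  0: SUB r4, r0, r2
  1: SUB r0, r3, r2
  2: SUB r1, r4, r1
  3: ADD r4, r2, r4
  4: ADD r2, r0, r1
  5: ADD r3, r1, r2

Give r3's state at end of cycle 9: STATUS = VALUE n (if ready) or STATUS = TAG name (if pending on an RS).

c1: issue SUB r4<-Add1 | r0:7,r1:1,r2:9,r3:2,r4:Add1,r5:3
c2: issue SUB r0<-Add2 | r0:Add2,r1:1,r2:9,r3:2,r4:Add1,r5:3
c3: CDB Add1=-2; issue SUB r1<-Add1 | r0:Add2,r1:Add1,r2:9,r3:2,r4:-2,r5:3
c4: CDB Add2=-7; issue ADD r4<-Add2 | r0:-7,r1:Add1,r2:9,r3:2,r4:Add2,r5:3
c5: CDB Add1=-3; issue ADD r2<-Add1 | r0:-7,r1:-3,r2:Add1,r3:2,r4:Add2,r5:3
c6: CDB Add2=7; issue ADD r3<-Add2 | r0:-7,r1:-3,r2:Add1,r3:Add2,r4:7,r5:3
c7: CDB Add1=-10 | r0:-7,r1:-3,r2:-10,r3:Add2,r4:7,r5:3
c8: - | r0:-7,r1:-3,r2:-10,r3:Add2,r4:7,r5:3
c9: CDB Add2=-13 | r0:-7,r1:-3,r2:-10,r3:-13,r4:7,r5:3

STATUS = VALUE -13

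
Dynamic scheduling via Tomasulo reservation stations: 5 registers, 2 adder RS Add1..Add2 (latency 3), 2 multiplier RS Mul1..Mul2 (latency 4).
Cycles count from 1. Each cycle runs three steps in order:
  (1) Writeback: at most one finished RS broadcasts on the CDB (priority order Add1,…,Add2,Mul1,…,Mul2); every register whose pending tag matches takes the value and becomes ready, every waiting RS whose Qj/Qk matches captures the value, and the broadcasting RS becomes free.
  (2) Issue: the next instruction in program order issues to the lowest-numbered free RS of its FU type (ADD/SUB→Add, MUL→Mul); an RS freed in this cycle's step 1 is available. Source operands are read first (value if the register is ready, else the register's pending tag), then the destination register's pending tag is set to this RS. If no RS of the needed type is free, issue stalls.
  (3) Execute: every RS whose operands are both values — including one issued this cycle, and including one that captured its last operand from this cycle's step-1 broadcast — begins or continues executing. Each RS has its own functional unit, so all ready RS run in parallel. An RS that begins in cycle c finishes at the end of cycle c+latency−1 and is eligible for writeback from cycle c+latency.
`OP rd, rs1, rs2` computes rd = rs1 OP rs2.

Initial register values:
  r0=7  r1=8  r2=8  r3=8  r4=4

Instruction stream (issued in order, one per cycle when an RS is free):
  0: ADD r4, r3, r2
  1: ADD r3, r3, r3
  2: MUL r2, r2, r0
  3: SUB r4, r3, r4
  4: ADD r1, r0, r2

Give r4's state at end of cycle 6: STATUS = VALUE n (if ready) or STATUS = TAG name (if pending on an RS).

STATUS = TAG Add1

  c1: issue ADD r4<-Add1  regs: r0:7,r1:8,r2:8,r3:8,r4:Add1
  c2: issue ADD r3<-Add2  regs: r0:7,r1:8,r2:8,r3:Add2,r4:Add1
  c3: issue MUL r2<-Mul1  regs: r0:7,r1:8,r2:Mul1,r3:Add2,r4:Add1
  c4: CDB Add1=16; issue SUB r4<-Add1  regs: r0:7,r1:8,r2:Mul1,r3:Add2,r4:Add1
  c5: CDB Add2=16; issue ADD r1<-Add2  regs: r0:7,r1:Add2,r2:Mul1,r3:16,r4:Add1
  c6: -  regs: r0:7,r1:Add2,r2:Mul1,r3:16,r4:Add1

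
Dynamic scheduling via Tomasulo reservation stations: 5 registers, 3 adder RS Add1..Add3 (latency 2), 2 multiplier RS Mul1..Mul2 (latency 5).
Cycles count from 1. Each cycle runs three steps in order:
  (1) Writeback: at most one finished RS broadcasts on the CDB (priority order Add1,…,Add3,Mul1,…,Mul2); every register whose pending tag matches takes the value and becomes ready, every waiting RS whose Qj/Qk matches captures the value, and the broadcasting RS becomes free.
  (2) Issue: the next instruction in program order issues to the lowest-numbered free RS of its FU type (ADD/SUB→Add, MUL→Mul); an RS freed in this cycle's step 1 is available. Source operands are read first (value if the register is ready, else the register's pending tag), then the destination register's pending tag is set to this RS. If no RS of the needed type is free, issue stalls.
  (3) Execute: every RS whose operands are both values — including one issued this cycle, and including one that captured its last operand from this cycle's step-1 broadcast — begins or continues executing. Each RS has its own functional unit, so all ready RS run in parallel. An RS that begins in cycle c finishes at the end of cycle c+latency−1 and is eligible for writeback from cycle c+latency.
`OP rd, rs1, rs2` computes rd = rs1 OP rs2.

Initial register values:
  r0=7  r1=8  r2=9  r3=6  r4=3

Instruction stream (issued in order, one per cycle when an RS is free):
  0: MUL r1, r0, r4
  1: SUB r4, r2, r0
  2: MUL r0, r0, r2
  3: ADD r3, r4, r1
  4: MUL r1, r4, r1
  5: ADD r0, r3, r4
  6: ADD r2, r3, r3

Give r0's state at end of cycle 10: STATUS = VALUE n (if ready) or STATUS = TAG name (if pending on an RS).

cycle 1: issue MUL r1<-Mul1 // r0:7,r1:Mul1,r2:9,r3:6,r4:3
cycle 2: issue SUB r4<-Add1 // r0:7,r1:Mul1,r2:9,r3:6,r4:Add1
cycle 3: issue MUL r0<-Mul2 // r0:Mul2,r1:Mul1,r2:9,r3:6,r4:Add1
cycle 4: CDB Add1=2; issue ADD r3<-Add1 // r0:Mul2,r1:Mul1,r2:9,r3:Add1,r4:2
cycle 5: stall // r0:Mul2,r1:Mul1,r2:9,r3:Add1,r4:2
cycle 6: CDB Mul1=21; issue MUL r1<-Mul1 // r0:Mul2,r1:Mul1,r2:9,r3:Add1,r4:2
cycle 7: issue ADD r0<-Add2 // r0:Add2,r1:Mul1,r2:9,r3:Add1,r4:2
cycle 8: CDB Add1=23; issue ADD r2<-Add1 // r0:Add2,r1:Mul1,r2:Add1,r3:23,r4:2
cycle 9: CDB Mul2=63 // r0:Add2,r1:Mul1,r2:Add1,r3:23,r4:2
cycle 10: CDB Add1=46 // r0:Add2,r1:Mul1,r2:46,r3:23,r4:2

STATUS = TAG Add2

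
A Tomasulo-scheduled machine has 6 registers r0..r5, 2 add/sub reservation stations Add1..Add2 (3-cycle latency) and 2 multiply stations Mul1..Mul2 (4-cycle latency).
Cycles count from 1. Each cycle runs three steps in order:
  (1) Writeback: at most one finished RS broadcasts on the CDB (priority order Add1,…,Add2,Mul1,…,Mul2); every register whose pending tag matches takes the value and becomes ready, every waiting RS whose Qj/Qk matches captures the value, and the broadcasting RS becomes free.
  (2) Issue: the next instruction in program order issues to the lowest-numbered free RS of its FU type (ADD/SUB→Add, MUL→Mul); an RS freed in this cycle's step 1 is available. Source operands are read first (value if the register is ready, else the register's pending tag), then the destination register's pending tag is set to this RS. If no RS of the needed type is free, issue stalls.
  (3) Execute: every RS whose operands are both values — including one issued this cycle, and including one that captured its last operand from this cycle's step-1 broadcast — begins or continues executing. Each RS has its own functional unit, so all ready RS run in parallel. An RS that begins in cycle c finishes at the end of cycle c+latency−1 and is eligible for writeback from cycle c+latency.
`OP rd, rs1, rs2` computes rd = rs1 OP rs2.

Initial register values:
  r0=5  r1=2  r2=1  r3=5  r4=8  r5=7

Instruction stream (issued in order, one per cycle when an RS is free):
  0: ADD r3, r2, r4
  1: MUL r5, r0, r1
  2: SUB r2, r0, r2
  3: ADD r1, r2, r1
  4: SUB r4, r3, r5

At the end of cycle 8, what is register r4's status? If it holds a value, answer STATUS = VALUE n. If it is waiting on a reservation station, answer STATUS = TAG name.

c1: issue ADD r3<-Add1 | r0:5,r1:2,r2:1,r3:Add1,r4:8,r5:7
c2: issue MUL r5<-Mul1 | r0:5,r1:2,r2:1,r3:Add1,r4:8,r5:Mul1
c3: issue SUB r2<-Add2 | r0:5,r1:2,r2:Add2,r3:Add1,r4:8,r5:Mul1
c4: CDB Add1=9; issue ADD r1<-Add1 | r0:5,r1:Add1,r2:Add2,r3:9,r4:8,r5:Mul1
c5: stall | r0:5,r1:Add1,r2:Add2,r3:9,r4:8,r5:Mul1
c6: CDB Add2=4; issue SUB r4<-Add2 | r0:5,r1:Add1,r2:4,r3:9,r4:Add2,r5:Mul1
c7: CDB Mul1=10 | r0:5,r1:Add1,r2:4,r3:9,r4:Add2,r5:10
c8: - | r0:5,r1:Add1,r2:4,r3:9,r4:Add2,r5:10

STATUS = TAG Add2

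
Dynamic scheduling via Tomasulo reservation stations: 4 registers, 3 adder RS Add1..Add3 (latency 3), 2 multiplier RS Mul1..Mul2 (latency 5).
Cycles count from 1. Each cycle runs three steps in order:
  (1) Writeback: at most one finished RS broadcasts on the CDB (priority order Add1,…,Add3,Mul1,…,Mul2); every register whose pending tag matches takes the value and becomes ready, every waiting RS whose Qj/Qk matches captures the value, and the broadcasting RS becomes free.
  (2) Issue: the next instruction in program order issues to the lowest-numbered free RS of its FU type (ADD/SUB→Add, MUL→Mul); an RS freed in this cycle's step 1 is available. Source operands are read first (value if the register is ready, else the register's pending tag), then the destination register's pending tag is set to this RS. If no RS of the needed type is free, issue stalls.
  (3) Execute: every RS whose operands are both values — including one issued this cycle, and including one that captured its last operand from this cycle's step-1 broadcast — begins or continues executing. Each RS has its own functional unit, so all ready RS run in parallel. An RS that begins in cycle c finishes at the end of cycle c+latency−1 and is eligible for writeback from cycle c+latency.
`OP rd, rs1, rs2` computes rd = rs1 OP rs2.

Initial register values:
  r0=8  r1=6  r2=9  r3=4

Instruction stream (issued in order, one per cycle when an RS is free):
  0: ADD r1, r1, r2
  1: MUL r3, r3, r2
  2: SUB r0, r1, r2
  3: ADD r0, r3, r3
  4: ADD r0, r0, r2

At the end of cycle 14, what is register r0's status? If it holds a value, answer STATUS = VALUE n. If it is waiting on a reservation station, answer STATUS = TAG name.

STATUS = VALUE 81

c1: issue ADD r1<-Add1 | r0:8,r1:Add1,r2:9,r3:4
c2: issue MUL r3<-Mul1 | r0:8,r1:Add1,r2:9,r3:Mul1
c3: issue SUB r0<-Add2 | r0:Add2,r1:Add1,r2:9,r3:Mul1
c4: CDB Add1=15; issue ADD r0<-Add1 | r0:Add1,r1:15,r2:9,r3:Mul1
c5: issue ADD r0<-Add3 | r0:Add3,r1:15,r2:9,r3:Mul1
c6: - | r0:Add3,r1:15,r2:9,r3:Mul1
c7: CDB Add2=6 | r0:Add3,r1:15,r2:9,r3:Mul1
c8: CDB Mul1=36 | r0:Add3,r1:15,r2:9,r3:36
c9: - | r0:Add3,r1:15,r2:9,r3:36
c10: - | r0:Add3,r1:15,r2:9,r3:36
c11: CDB Add1=72 | r0:Add3,r1:15,r2:9,r3:36
c12: - | r0:Add3,r1:15,r2:9,r3:36
c13: - | r0:Add3,r1:15,r2:9,r3:36
c14: CDB Add3=81 | r0:81,r1:15,r2:9,r3:36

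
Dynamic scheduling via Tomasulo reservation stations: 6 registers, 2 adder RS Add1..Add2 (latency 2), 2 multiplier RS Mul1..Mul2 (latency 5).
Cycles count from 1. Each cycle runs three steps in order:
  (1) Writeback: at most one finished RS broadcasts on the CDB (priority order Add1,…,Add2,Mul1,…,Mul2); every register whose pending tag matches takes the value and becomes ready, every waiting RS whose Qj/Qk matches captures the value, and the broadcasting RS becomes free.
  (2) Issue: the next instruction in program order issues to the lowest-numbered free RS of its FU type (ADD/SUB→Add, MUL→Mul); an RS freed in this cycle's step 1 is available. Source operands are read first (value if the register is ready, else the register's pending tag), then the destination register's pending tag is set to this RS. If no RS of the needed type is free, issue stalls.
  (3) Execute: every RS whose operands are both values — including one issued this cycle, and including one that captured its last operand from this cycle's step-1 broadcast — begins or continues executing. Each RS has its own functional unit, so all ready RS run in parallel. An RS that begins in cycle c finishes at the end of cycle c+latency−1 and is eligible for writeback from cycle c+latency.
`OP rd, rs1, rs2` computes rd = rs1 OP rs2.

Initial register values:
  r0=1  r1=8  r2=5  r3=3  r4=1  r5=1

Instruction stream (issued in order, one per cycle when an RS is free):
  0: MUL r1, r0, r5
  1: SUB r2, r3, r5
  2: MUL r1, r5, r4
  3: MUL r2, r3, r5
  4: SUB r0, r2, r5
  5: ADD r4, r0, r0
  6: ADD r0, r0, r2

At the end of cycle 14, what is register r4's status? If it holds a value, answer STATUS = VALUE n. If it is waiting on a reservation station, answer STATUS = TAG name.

cycle 1: issue MUL r1<-Mul1 // r0:1,r1:Mul1,r2:5,r3:3,r4:1,r5:1
cycle 2: issue SUB r2<-Add1 // r0:1,r1:Mul1,r2:Add1,r3:3,r4:1,r5:1
cycle 3: issue MUL r1<-Mul2 // r0:1,r1:Mul2,r2:Add1,r3:3,r4:1,r5:1
cycle 4: CDB Add1=2; stall // r0:1,r1:Mul2,r2:2,r3:3,r4:1,r5:1
cycle 5: stall // r0:1,r1:Mul2,r2:2,r3:3,r4:1,r5:1
cycle 6: CDB Mul1=1; issue MUL r2<-Mul1 // r0:1,r1:Mul2,r2:Mul1,r3:3,r4:1,r5:1
cycle 7: issue SUB r0<-Add1 // r0:Add1,r1:Mul2,r2:Mul1,r3:3,r4:1,r5:1
cycle 8: CDB Mul2=1; issue ADD r4<-Add2 // r0:Add1,r1:1,r2:Mul1,r3:3,r4:Add2,r5:1
cycle 9: stall // r0:Add1,r1:1,r2:Mul1,r3:3,r4:Add2,r5:1
cycle 10: stall // r0:Add1,r1:1,r2:Mul1,r3:3,r4:Add2,r5:1
cycle 11: CDB Mul1=3; stall // r0:Add1,r1:1,r2:3,r3:3,r4:Add2,r5:1
cycle 12: stall // r0:Add1,r1:1,r2:3,r3:3,r4:Add2,r5:1
cycle 13: CDB Add1=2; issue ADD r0<-Add1 // r0:Add1,r1:1,r2:3,r3:3,r4:Add2,r5:1
cycle 14: - // r0:Add1,r1:1,r2:3,r3:3,r4:Add2,r5:1

STATUS = TAG Add2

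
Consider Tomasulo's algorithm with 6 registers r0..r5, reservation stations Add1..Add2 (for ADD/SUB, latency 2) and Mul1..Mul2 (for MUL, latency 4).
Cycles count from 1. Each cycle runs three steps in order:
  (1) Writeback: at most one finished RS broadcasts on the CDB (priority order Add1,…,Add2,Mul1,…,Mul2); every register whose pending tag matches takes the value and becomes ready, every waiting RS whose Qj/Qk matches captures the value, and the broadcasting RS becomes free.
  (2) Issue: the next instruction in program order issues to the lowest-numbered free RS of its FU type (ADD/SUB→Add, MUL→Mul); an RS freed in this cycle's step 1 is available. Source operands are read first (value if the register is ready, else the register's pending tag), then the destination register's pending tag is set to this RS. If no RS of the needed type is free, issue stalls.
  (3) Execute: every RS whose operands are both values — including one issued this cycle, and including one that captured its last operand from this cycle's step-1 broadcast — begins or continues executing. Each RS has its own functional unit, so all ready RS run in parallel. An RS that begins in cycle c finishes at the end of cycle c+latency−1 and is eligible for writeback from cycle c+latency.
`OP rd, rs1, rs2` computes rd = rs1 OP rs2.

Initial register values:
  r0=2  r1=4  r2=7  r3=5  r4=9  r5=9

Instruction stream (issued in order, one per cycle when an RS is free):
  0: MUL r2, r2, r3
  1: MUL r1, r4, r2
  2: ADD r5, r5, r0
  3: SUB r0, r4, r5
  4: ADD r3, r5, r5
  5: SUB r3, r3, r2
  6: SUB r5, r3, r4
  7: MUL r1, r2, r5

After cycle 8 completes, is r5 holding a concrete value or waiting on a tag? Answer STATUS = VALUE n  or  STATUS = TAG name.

cycle 1: issue MUL r2<-Mul1 // r0:2,r1:4,r2:Mul1,r3:5,r4:9,r5:9
cycle 2: issue MUL r1<-Mul2 // r0:2,r1:Mul2,r2:Mul1,r3:5,r4:9,r5:9
cycle 3: issue ADD r5<-Add1 // r0:2,r1:Mul2,r2:Mul1,r3:5,r4:9,r5:Add1
cycle 4: issue SUB r0<-Add2 // r0:Add2,r1:Mul2,r2:Mul1,r3:5,r4:9,r5:Add1
cycle 5: CDB Add1=11; issue ADD r3<-Add1 // r0:Add2,r1:Mul2,r2:Mul1,r3:Add1,r4:9,r5:11
cycle 6: CDB Mul1=35; stall // r0:Add2,r1:Mul2,r2:35,r3:Add1,r4:9,r5:11
cycle 7: CDB Add1=22; issue SUB r3<-Add1 // r0:Add2,r1:Mul2,r2:35,r3:Add1,r4:9,r5:11
cycle 8: CDB Add2=-2; issue SUB r5<-Add2 // r0:-2,r1:Mul2,r2:35,r3:Add1,r4:9,r5:Add2

STATUS = TAG Add2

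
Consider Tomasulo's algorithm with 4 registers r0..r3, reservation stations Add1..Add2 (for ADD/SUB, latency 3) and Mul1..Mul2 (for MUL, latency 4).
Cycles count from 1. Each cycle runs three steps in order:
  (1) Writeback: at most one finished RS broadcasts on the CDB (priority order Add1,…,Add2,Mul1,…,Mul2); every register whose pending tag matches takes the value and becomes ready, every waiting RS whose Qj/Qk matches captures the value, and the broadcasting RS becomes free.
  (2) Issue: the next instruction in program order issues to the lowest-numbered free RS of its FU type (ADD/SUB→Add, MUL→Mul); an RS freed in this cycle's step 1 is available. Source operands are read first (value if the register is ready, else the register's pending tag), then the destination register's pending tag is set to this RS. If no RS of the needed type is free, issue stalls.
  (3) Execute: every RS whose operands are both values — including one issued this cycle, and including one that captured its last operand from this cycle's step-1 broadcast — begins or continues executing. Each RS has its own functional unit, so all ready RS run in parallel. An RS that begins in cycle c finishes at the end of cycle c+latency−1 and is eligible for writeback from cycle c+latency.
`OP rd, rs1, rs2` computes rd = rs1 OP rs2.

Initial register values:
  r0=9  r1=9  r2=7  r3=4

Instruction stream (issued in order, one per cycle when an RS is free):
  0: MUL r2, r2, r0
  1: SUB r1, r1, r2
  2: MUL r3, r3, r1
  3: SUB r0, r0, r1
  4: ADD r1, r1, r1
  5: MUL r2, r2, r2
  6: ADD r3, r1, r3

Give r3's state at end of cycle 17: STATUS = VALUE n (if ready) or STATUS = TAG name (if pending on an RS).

STATUS = VALUE -324

c1: issue MUL r2<-Mul1 | r0:9,r1:9,r2:Mul1,r3:4
c2: issue SUB r1<-Add1 | r0:9,r1:Add1,r2:Mul1,r3:4
c3: issue MUL r3<-Mul2 | r0:9,r1:Add1,r2:Mul1,r3:Mul2
c4: issue SUB r0<-Add2 | r0:Add2,r1:Add1,r2:Mul1,r3:Mul2
c5: CDB Mul1=63; stall | r0:Add2,r1:Add1,r2:63,r3:Mul2
c6: stall | r0:Add2,r1:Add1,r2:63,r3:Mul2
c7: stall | r0:Add2,r1:Add1,r2:63,r3:Mul2
c8: CDB Add1=-54; issue ADD r1<-Add1 | r0:Add2,r1:Add1,r2:63,r3:Mul2
c9: issue MUL r2<-Mul1 | r0:Add2,r1:Add1,r2:Mul1,r3:Mul2
c10: stall | r0:Add2,r1:Add1,r2:Mul1,r3:Mul2
c11: CDB Add1=-108; issue ADD r3<-Add1 | r0:Add2,r1:-108,r2:Mul1,r3:Add1
c12: CDB Add2=63 | r0:63,r1:-108,r2:Mul1,r3:Add1
c13: CDB Mul1=3969 | r0:63,r1:-108,r2:3969,r3:Add1
c14: CDB Mul2=-216 | r0:63,r1:-108,r2:3969,r3:Add1
c15: - | r0:63,r1:-108,r2:3969,r3:Add1
c16: - | r0:63,r1:-108,r2:3969,r3:Add1
c17: CDB Add1=-324 | r0:63,r1:-108,r2:3969,r3:-324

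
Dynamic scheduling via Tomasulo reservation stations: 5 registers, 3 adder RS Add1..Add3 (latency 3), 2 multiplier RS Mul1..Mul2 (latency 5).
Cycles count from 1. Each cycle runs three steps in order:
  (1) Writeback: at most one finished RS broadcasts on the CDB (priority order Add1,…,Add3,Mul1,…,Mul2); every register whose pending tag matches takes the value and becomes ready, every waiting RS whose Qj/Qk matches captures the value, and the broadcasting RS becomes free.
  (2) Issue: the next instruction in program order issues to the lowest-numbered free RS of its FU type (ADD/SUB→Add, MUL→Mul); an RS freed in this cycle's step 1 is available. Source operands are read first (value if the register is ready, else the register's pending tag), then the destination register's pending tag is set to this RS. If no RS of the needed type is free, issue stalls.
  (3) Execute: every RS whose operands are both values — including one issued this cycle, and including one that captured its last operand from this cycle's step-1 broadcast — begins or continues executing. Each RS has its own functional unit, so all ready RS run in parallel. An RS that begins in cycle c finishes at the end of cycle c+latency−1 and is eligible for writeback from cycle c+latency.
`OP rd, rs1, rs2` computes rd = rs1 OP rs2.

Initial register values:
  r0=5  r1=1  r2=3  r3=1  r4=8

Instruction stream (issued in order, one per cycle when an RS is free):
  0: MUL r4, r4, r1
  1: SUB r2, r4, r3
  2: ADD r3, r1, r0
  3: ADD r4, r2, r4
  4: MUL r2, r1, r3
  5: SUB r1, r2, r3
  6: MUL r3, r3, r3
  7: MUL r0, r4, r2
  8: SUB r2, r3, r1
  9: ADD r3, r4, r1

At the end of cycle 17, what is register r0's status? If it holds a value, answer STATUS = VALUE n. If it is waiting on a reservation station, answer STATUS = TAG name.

STATUS = TAG Mul2

cycle 1: issue MUL r4<-Mul1 // r0:5,r1:1,r2:3,r3:1,r4:Mul1
cycle 2: issue SUB r2<-Add1 // r0:5,r1:1,r2:Add1,r3:1,r4:Mul1
cycle 3: issue ADD r3<-Add2 // r0:5,r1:1,r2:Add1,r3:Add2,r4:Mul1
cycle 4: issue ADD r4<-Add3 // r0:5,r1:1,r2:Add1,r3:Add2,r4:Add3
cycle 5: issue MUL r2<-Mul2 // r0:5,r1:1,r2:Mul2,r3:Add2,r4:Add3
cycle 6: CDB Add2=6; issue SUB r1<-Add2 // r0:5,r1:Add2,r2:Mul2,r3:6,r4:Add3
cycle 7: CDB Mul1=8; issue MUL r3<-Mul1 // r0:5,r1:Add2,r2:Mul2,r3:Mul1,r4:Add3
cycle 8: stall // r0:5,r1:Add2,r2:Mul2,r3:Mul1,r4:Add3
cycle 9: stall // r0:5,r1:Add2,r2:Mul2,r3:Mul1,r4:Add3
cycle 10: CDB Add1=7; stall // r0:5,r1:Add2,r2:Mul2,r3:Mul1,r4:Add3
cycle 11: CDB Mul2=6; issue MUL r0<-Mul2 // r0:Mul2,r1:Add2,r2:6,r3:Mul1,r4:Add3
cycle 12: CDB Mul1=36; issue SUB r2<-Add1 // r0:Mul2,r1:Add2,r2:Add1,r3:36,r4:Add3
cycle 13: CDB Add3=15; issue ADD r3<-Add3 // r0:Mul2,r1:Add2,r2:Add1,r3:Add3,r4:15
cycle 14: CDB Add2=0 // r0:Mul2,r1:0,r2:Add1,r3:Add3,r4:15
cycle 15: - // r0:Mul2,r1:0,r2:Add1,r3:Add3,r4:15
cycle 16: - // r0:Mul2,r1:0,r2:Add1,r3:Add3,r4:15
cycle 17: CDB Add1=36 // r0:Mul2,r1:0,r2:36,r3:Add3,r4:15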